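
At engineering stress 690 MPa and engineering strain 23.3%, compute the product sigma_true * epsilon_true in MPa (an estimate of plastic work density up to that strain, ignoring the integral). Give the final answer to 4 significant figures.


sigma_true = sigma_eng * (1 + epsilon_eng)
sigma_true = 690 * (1 + 0.233) = 850.77 MPa
epsilon_true = ln(1 + epsilon_eng)
epsilon_true = ln(1 + 0.233) = 0.20945
sigma_true * epsilon_true = 850.77 * 0.20945 = 178.2 MPa


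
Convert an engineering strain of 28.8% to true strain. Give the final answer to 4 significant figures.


epsilon_true = ln(1 + epsilon_eng)
epsilon_true = ln(1 + 0.288)
epsilon_true = 0.2531


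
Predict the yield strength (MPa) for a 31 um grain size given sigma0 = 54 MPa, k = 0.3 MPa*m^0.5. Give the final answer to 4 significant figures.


sigma_y = sigma0 + k / sqrt(d)
d = 31 um = 3.1e-05 m
sigma_y = 54 + 0.3 / sqrt(3.1e-05)
sigma_y = 107.9 MPa


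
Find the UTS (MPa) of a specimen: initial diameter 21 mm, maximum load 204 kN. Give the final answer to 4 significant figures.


A0 = pi*(d/2)^2 = pi*(21/2)^2 = 346.361 mm^2
UTS = F_max / A0 = 204*1000 / 346.361
UTS = 589 MPa


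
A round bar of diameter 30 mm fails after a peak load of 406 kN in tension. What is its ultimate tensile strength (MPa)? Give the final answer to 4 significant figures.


A0 = pi*(d/2)^2 = pi*(30/2)^2 = 706.858 mm^2
UTS = F_max / A0 = 406*1000 / 706.858
UTS = 574.4 MPa


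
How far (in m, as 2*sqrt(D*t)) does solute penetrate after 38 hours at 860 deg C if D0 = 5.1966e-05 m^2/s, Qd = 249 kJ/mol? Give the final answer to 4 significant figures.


Step 1: D = D0 * exp(-Qd/(R*T))
T = 1133.15 K
D = 5.1966e-05 * exp(-249e3 / (8.314 * 1133.15)) = 1.72659e-16 m^2/s
Step 2: L = 2*sqrt(D*t)
t = 38 h = 136800 s
L = 2*sqrt(1.72659e-16 * 136800) = 9.72e-06 m


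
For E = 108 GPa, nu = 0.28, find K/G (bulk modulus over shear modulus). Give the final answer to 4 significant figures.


G = E / (2*(1+nu))
G = 108 / (2*(1+0.28)) = 42.1875 GPa
K = E / (3*(1-2*nu))
K = 108 / (3*(1-2*0.28)) = 81.8182 GPa
K/G = 81.8182 / 42.1875 = 1.939


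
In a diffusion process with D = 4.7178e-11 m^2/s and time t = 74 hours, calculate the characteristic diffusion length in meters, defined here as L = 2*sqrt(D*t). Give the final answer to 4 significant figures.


t = 74 hr = 266400 s
Diffusion length = 2*sqrt(D*t)
= 2*sqrt(4.7178e-11 * 266400)
= 7.09e-03 m


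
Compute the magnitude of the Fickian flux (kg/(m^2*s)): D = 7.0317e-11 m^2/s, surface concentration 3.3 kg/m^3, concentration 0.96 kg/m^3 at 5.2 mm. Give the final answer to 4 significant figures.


J = -D * (dC/dx) = D * (C1 - C2) / dx
J = 7.0317e-11 * (3.3 - 0.96) / 5.2e-03
J = 3.164e-08 kg/(m^2*s)


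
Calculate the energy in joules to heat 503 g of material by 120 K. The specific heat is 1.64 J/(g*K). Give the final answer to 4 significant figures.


Q = m * cp * dT
Q = 503 * 1.64 * 120
Q = 98990 J


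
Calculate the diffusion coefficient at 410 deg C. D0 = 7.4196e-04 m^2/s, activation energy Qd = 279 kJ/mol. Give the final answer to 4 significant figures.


D = D0 * exp(-Qd / (R*T))
T = 683.15 K
D = 7.4196e-04 * exp(-279e3 / (8.314 * 683.15))
D = 3.442e-25 m^2/s


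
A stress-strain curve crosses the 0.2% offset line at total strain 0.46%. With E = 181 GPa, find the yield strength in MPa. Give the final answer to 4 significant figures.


Offset strain = 0.002
Elastic strain at yield = total_strain - offset = 4.6e-03 - 0.002 = 2.6e-03
sigma_y = E * elastic_strain = 181000 * 2.6e-03
sigma_y = 470.6 MPa


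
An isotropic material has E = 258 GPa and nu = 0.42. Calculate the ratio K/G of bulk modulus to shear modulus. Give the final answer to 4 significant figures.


G = E / (2*(1+nu))
G = 258 / (2*(1+0.42)) = 90.8451 GPa
K = E / (3*(1-2*nu))
K = 258 / (3*(1-2*0.42)) = 537.5 GPa
K/G = 537.5 / 90.8451 = 5.917


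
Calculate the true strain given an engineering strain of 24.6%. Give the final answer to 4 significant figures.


epsilon_true = ln(1 + epsilon_eng)
epsilon_true = ln(1 + 0.246)
epsilon_true = 0.2199


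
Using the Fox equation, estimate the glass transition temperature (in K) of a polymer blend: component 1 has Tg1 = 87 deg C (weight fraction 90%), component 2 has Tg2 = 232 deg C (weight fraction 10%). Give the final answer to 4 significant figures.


1/Tg = w1/Tg1 + w2/Tg2 (in Kelvin)
Tg1 = 360.15 K, Tg2 = 505.15 K
1/Tg = 0.9/360.15 + 0.1/505.15
Tg = 370.8 K


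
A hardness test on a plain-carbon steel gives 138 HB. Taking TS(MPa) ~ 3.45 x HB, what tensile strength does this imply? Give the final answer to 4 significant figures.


TS (MPa) = 3.45 * HB
TS = 3.45 * 138
TS = 476.1 MPa


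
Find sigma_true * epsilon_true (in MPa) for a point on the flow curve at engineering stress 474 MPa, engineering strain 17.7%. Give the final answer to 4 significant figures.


sigma_true = sigma_eng * (1 + epsilon_eng)
sigma_true = 474 * (1 + 0.177) = 557.898 MPa
epsilon_true = ln(1 + epsilon_eng)
epsilon_true = ln(1 + 0.177) = 0.162969
sigma_true * epsilon_true = 557.898 * 0.162969 = 90.92 MPa


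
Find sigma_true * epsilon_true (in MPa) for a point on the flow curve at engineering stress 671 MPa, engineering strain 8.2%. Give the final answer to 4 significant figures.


sigma_true = sigma_eng * (1 + epsilon_eng)
sigma_true = 671 * (1 + 0.082) = 726.022 MPa
epsilon_true = ln(1 + epsilon_eng)
epsilon_true = ln(1 + 0.082) = 0.0788112
sigma_true * epsilon_true = 726.022 * 0.0788112 = 57.22 MPa


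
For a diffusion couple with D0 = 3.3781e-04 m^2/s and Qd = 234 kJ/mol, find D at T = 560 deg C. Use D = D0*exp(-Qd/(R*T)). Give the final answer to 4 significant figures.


D = D0 * exp(-Qd / (R*T))
T = 833.15 K
D = 3.3781e-04 * exp(-234e3 / (8.314 * 833.15))
D = 7.202e-19 m^2/s


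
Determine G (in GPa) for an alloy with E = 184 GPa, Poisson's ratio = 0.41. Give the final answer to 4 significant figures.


G = E / (2*(1+nu))
G = 184 / (2*(1+0.41))
G = 65.25 GPa


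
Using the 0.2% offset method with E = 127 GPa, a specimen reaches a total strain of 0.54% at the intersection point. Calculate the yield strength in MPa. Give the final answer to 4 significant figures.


Offset strain = 0.002
Elastic strain at yield = total_strain - offset = 5.4e-03 - 0.002 = 3.4e-03
sigma_y = E * elastic_strain = 127000 * 3.4e-03
sigma_y = 431.8 MPa


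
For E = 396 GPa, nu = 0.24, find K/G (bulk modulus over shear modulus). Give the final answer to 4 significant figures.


G = E / (2*(1+nu))
G = 396 / (2*(1+0.24)) = 159.677 GPa
K = E / (3*(1-2*nu))
K = 396 / (3*(1-2*0.24)) = 253.846 GPa
K/G = 253.846 / 159.677 = 1.59


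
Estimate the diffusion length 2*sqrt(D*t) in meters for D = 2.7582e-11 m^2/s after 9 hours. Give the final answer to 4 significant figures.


t = 9 hr = 32400 s
Diffusion length = 2*sqrt(D*t)
= 2*sqrt(2.7582e-11 * 32400)
= 1.891e-03 m


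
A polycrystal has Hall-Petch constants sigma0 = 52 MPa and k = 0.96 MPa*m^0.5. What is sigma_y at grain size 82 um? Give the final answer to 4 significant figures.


sigma_y = sigma0 + k / sqrt(d)
d = 82 um = 8.2e-05 m
sigma_y = 52 + 0.96 / sqrt(8.2e-05)
sigma_y = 158 MPa


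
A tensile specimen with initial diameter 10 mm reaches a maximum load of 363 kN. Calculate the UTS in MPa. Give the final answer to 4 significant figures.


A0 = pi*(d/2)^2 = pi*(10/2)^2 = 78.5398 mm^2
UTS = F_max / A0 = 363*1000 / 78.5398
UTS = 4622 MPa


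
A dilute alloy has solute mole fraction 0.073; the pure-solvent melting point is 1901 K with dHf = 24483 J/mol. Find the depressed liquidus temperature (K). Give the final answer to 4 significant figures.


dT = R*Tm^2*x / dHf
dT = 8.314 * 1901^2 * 0.073 / 24483
dT = 89.5844 K
T_new = 1901 - 89.5844 = 1811 K


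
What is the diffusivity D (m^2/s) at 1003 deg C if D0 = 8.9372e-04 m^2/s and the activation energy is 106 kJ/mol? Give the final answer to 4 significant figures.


D = D0 * exp(-Qd / (R*T))
T = 1276.15 K
D = 8.9372e-04 * exp(-106e3 / (8.314 * 1276.15))
D = 4.096e-08 m^2/s


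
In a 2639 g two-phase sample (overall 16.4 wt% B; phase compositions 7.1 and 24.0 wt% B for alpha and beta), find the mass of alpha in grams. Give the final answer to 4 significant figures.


f_alpha = (C_beta - C0) / (C_beta - C_alpha)
f_alpha = (24.0 - 16.4) / (24.0 - 7.1) = 0.449704
m_alpha = f_alpha * m_total = 0.449704 * 2639 = 1187 g


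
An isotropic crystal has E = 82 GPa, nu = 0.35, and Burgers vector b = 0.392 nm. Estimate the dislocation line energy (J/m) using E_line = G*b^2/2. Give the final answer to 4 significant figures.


Step 1: G = E / (2*(1+nu))
G = 82 / (2*(1+0.35)) = 30.3704 GPa = 3.03704e+10 Pa
Step 2: E_line = G*b^2/2
b = 0.392 nm = 3.92e-10 m
E_line = 0.5 * 3.03704e+10 * (3.92e-10)^2 = 2.333e-09 J/m


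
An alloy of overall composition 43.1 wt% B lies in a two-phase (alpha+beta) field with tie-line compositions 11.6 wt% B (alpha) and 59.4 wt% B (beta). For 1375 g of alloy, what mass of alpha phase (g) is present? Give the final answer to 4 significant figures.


f_alpha = (C_beta - C0) / (C_beta - C_alpha)
f_alpha = (59.4 - 43.1) / (59.4 - 11.6) = 0.341004
m_alpha = f_alpha * m_total = 0.341004 * 1375 = 468.9 g


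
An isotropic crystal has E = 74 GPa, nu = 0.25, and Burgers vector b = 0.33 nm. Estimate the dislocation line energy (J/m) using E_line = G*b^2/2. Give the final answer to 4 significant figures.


Step 1: G = E / (2*(1+nu))
G = 74 / (2*(1+0.25)) = 29.6 GPa = 2.96e+10 Pa
Step 2: E_line = G*b^2/2
b = 0.33 nm = 3.3e-10 m
E_line = 0.5 * 2.96e+10 * (3.3e-10)^2 = 1.612e-09 J/m


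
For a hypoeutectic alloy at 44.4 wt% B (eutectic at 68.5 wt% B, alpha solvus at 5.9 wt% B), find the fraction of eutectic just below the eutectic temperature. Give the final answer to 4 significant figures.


f_primary = (C_e - C0) / (C_e - C_alpha_max)
f_primary = (68.5 - 44.4) / (68.5 - 5.9)
f_primary = 0.384984
f_eutectic = 1 - 0.384984 = 0.615


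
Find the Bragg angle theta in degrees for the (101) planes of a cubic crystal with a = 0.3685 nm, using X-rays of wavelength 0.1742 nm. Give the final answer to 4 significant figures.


d = a / sqrt(h^2+k^2+l^2)
d = 0.3685 / sqrt(2) = 0.260569 nm
lambda = 2*d*sin(theta)  =>  sin(theta) = lambda / (2*d)
sin(theta) = 0.1742 / (2 * 0.260569) = 0.334269
theta = 19.53 deg


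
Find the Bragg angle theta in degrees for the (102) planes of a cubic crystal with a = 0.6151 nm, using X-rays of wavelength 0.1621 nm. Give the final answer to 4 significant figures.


d = a / sqrt(h^2+k^2+l^2)
d = 0.6151 / sqrt(5) = 0.275081 nm
lambda = 2*d*sin(theta)  =>  sin(theta) = lambda / (2*d)
sin(theta) = 0.1621 / (2 * 0.275081) = 0.29464
theta = 17.14 deg


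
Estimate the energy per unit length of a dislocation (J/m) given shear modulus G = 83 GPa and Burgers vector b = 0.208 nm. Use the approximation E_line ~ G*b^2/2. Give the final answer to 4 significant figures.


E = G*b^2/2
b = 0.208 nm = 2.08e-10 m
G = 83 GPa = 8.3e+10 Pa
E = 0.5 * 8.3e+10 * (2.08e-10)^2
E = 1.795e-09 J/m


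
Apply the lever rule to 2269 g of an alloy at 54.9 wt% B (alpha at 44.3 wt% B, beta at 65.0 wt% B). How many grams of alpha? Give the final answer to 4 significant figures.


f_alpha = (C_beta - C0) / (C_beta - C_alpha)
f_alpha = (65.0 - 54.9) / (65.0 - 44.3) = 0.487923
m_alpha = f_alpha * m_total = 0.487923 * 2269 = 1107 g


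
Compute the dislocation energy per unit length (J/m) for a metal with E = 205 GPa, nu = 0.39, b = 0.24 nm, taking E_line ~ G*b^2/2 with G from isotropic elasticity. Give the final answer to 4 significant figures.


Step 1: G = E / (2*(1+nu))
G = 205 / (2*(1+0.39)) = 73.741 GPa = 7.3741e+10 Pa
Step 2: E_line = G*b^2/2
b = 0.24 nm = 2.4e-10 m
E_line = 0.5 * 7.3741e+10 * (2.4e-10)^2 = 2.124e-09 J/m


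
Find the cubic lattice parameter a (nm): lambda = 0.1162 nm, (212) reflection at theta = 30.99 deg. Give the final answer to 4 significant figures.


d = lambda / (2*sin(theta))
d = 0.1162 / (2*sin(30.99 deg))
d = 0.11284 nm
a = d * sqrt(h^2+k^2+l^2) = 0.11284 * sqrt(9)
a = 0.3385 nm


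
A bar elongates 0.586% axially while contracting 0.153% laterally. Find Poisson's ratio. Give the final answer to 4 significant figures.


nu = -epsilon_lat / epsilon_axial
Lateral strain is contraction (negative), so using magnitudes:
nu = 0.153 / 0.586
nu = 0.2611


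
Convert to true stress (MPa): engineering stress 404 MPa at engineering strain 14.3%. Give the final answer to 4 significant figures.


sigma_true = sigma_eng * (1 + epsilon_eng)
sigma_true = 404 * (1 + 0.143)
sigma_true = 461.8 MPa


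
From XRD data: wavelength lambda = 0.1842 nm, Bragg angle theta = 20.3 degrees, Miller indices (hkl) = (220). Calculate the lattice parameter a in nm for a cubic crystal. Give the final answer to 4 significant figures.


d = lambda / (2*sin(theta))
d = 0.1842 / (2*sin(20.3 deg))
d = 0.265467 nm
a = d * sqrt(h^2+k^2+l^2) = 0.265467 * sqrt(8)
a = 0.7509 nm


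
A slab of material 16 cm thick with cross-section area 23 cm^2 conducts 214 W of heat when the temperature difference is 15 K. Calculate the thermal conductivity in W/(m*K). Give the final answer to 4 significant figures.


k = Q*L / (A*dT)
L = 0.16 m, A = 2.3e-03 m^2
k = 214 * 0.16 / (2.3e-03 * 15)
k = 992.5 W/(m*K)


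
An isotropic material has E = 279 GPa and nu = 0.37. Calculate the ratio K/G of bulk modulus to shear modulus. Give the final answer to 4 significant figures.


G = E / (2*(1+nu))
G = 279 / (2*(1+0.37)) = 101.825 GPa
K = E / (3*(1-2*nu))
K = 279 / (3*(1-2*0.37)) = 357.692 GPa
K/G = 357.692 / 101.825 = 3.513


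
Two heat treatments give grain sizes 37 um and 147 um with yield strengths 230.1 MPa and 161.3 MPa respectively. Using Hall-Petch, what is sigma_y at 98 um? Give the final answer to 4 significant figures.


sigma_y = sigma0 + k / sqrt(d)
1/sqrt(d1) = 1/sqrt(3.7e-05) = 164.399;  1/sqrt(d2) = 82.4786
k = (sigma1 - sigma2) / (1/sqrt(d1) - 1/sqrt(d2)) = (230.1 - 161.3) / (164.399 - 82.4786) = 0.83984 MPa*m^0.5
sigma0 = sigma1 - k/sqrt(d1) = 230.1 - 0.83984*164.399 = 92.0312 MPa
sigma_y(d3) = 92.0312 + 0.83984 / sqrt(9.8e-05) = 176.9 MPa


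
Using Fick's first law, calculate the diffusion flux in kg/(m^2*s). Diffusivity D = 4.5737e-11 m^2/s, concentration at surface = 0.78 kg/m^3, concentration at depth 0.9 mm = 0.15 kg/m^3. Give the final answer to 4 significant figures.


J = -D * (dC/dx) = D * (C1 - C2) / dx
J = 4.5737e-11 * (0.78 - 0.15) / 9e-04
J = 3.202e-08 kg/(m^2*s)


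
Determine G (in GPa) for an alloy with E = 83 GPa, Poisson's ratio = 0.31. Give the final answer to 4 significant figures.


G = E / (2*(1+nu))
G = 83 / (2*(1+0.31))
G = 31.68 GPa


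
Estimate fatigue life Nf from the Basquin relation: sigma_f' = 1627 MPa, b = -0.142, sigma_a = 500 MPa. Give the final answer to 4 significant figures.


sigma_a = sigma_f' * (2*Nf)^b
2*Nf = (sigma_a / sigma_f')^(1/b)
2*Nf = (500 / 1627)^(1/-0.142)
2*Nf = 4060.45
Nf = 2030 cycles


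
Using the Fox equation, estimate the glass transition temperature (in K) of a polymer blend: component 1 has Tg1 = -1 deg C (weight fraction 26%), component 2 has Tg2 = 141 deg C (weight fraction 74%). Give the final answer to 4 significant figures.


1/Tg = w1/Tg1 + w2/Tg2 (in Kelvin)
Tg1 = 272.15 K, Tg2 = 414.15 K
1/Tg = 0.26/272.15 + 0.74/414.15
Tg = 364.7 K


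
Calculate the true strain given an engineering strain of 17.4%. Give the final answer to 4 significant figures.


epsilon_true = ln(1 + epsilon_eng)
epsilon_true = ln(1 + 0.174)
epsilon_true = 0.1604


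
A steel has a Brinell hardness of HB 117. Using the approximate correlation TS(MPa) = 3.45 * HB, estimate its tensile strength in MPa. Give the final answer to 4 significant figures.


TS (MPa) = 3.45 * HB
TS = 3.45 * 117
TS = 403.7 MPa


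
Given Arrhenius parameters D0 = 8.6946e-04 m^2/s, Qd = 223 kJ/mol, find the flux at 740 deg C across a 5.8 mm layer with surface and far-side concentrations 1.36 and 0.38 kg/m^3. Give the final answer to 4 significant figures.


Step 1: D = D0 * exp(-Qd/(R*T))
T = 740 + 273.15 = 1013.15 K
D = 8.6946e-04 * exp(-223e3 / (8.314 * 1013.15)) = 2.76501e-15 m^2/s
Step 2: J = D * (C1 - C2) / dx
J = 2.76501e-15 * (1.36 - 0.38) / 5.8e-03
J = 4.672e-13 kg/(m^2*s)


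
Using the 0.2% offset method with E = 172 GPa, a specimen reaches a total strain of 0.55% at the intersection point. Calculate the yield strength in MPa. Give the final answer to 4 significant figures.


Offset strain = 0.002
Elastic strain at yield = total_strain - offset = 5.5e-03 - 0.002 = 3.5e-03
sigma_y = E * elastic_strain = 172000 * 3.5e-03
sigma_y = 602 MPa


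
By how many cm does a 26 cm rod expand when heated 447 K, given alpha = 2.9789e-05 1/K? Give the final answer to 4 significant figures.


dL = L0 * alpha * dT
dL = 26 * 2.9789e-05 * 447
dL = 0.3462 cm


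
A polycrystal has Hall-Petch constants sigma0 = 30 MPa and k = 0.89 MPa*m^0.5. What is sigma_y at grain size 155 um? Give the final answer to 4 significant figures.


sigma_y = sigma0 + k / sqrt(d)
d = 155 um = 1.55e-04 m
sigma_y = 30 + 0.89 / sqrt(1.55e-04)
sigma_y = 101.5 MPa


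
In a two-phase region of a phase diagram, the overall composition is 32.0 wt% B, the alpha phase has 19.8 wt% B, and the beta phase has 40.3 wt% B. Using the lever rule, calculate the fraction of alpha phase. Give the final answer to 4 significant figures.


f_alpha = (C_beta - C0) / (C_beta - C_alpha)
f_alpha = (40.3 - 32.0) / (40.3 - 19.8)
f_alpha = 0.4049


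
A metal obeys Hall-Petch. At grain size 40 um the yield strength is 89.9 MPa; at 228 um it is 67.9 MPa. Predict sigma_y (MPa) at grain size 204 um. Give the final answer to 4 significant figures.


sigma_y = sigma0 + k / sqrt(d)
1/sqrt(d1) = 1/sqrt(4e-05) = 158.114;  1/sqrt(d2) = 66.2266
k = (sigma1 - sigma2) / (1/sqrt(d1) - 1/sqrt(d2)) = (89.9 - 67.9) / (158.114 - 66.2266) = 0.239424 MPa*m^0.5
sigma0 = sigma1 - k/sqrt(d1) = 89.9 - 0.239424*158.114 = 52.0438 MPa
sigma_y(d3) = 52.0438 + 0.239424 / sqrt(2.04e-04) = 68.81 MPa


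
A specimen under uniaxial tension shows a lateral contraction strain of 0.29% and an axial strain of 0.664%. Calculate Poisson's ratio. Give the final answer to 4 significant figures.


nu = -epsilon_lat / epsilon_axial
Lateral strain is contraction (negative), so using magnitudes:
nu = 0.29 / 0.664
nu = 0.4367


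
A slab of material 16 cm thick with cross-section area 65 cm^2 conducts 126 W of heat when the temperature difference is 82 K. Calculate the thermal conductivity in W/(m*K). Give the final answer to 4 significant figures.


k = Q*L / (A*dT)
L = 0.16 m, A = 6.5e-03 m^2
k = 126 * 0.16 / (6.5e-03 * 82)
k = 37.82 W/(m*K)


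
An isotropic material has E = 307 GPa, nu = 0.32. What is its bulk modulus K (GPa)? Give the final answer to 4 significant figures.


K = E / (3*(1-2*nu))
K = 307 / (3*(1-2*0.32))
K = 284.3 GPa


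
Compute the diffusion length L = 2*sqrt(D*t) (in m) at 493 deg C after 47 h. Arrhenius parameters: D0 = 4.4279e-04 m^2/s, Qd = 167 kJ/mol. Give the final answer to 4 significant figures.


Step 1: D = D0 * exp(-Qd/(R*T))
T = 766.15 K
D = 4.4279e-04 * exp(-167e3 / (8.314 * 766.15)) = 1.8199e-15 m^2/s
Step 2: L = 2*sqrt(D*t)
t = 47 h = 169200 s
L = 2*sqrt(1.8199e-15 * 169200) = 3.51e-05 m


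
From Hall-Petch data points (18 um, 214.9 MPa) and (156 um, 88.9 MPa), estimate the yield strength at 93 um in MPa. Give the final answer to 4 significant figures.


sigma_y = sigma0 + k / sqrt(d)
1/sqrt(d1) = 1/sqrt(1.8e-05) = 235.702;  1/sqrt(d2) = 80.0641
k = (sigma1 - sigma2) / (1/sqrt(d1) - 1/sqrt(d2)) = (214.9 - 88.9) / (235.702 - 80.0641) = 0.80957 MPa*m^0.5
sigma0 = sigma1 - k/sqrt(d1) = 214.9 - 0.80957*235.702 = 24.0825 MPa
sigma_y(d3) = 24.0825 + 0.80957 / sqrt(9.3e-05) = 108 MPa


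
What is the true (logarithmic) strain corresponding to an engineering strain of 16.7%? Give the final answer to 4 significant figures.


epsilon_true = ln(1 + epsilon_eng)
epsilon_true = ln(1 + 0.167)
epsilon_true = 0.1544


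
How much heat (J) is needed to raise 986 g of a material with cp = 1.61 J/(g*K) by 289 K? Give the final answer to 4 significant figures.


Q = m * cp * dT
Q = 986 * 1.61 * 289
Q = 458800 J


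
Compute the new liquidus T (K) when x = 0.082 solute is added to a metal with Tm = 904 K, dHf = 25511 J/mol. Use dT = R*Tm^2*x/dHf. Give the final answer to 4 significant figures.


dT = R*Tm^2*x / dHf
dT = 8.314 * 904^2 * 0.082 / 25511
dT = 21.839 K
T_new = 904 - 21.839 = 882.2 K


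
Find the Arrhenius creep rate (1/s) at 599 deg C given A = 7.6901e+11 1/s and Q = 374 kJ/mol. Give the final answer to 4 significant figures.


rate = A * exp(-Q / (R*T))
T = 599 + 273.15 = 872.15 K
rate = 7.6901e+11 * exp(-374e3 / (8.314 * 872.15))
rate = 3.059e-11 1/s


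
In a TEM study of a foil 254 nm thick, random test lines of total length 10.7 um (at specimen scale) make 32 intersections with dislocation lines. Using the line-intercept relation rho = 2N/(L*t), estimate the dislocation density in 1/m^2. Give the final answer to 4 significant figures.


rho = 2N / (L * t)
L = 10.7 um = 1.07e-05 m, t = 254 nm = 2.54e-07 m
rho = 2 * 32 / (1.07e-05 * 2.54e-07)
rho = 2.355e+13 1/m^2


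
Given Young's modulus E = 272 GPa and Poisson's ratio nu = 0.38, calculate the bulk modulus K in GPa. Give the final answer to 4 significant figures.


K = E / (3*(1-2*nu))
K = 272 / (3*(1-2*0.38))
K = 377.8 GPa


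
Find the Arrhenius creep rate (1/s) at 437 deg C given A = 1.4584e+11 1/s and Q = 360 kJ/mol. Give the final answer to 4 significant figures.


rate = A * exp(-Q / (R*T))
T = 437 + 273.15 = 710.15 K
rate = 1.4584e+11 * exp(-360e3 / (8.314 * 710.15))
rate = 4.823e-16 1/s


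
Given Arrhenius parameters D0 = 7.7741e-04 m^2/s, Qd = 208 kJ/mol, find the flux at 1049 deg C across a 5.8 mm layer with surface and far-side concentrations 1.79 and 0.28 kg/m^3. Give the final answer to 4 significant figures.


Step 1: D = D0 * exp(-Qd/(R*T))
T = 1049 + 273.15 = 1322.15 K
D = 7.7741e-04 * exp(-208e3 / (8.314 * 1322.15)) = 4.70788e-12 m^2/s
Step 2: J = D * (C1 - C2) / dx
J = 4.70788e-12 * (1.79 - 0.28) / 5.8e-03
J = 1.226e-09 kg/(m^2*s)


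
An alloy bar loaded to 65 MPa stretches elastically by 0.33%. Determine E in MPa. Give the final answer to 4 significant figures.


E = sigma / epsilon
epsilon = 0.33% = 3.3e-03
E = 65 / 3.3e-03
E = 19700 MPa


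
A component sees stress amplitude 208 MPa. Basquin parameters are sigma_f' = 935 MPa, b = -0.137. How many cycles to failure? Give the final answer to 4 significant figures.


sigma_a = sigma_f' * (2*Nf)^b
2*Nf = (sigma_a / sigma_f')^(1/b)
2*Nf = (208 / 935)^(1/-0.137)
2*Nf = 58154.9
Nf = 29080 cycles


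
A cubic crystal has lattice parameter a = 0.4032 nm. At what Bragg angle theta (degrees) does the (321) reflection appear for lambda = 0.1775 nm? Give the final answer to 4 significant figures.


d = a / sqrt(h^2+k^2+l^2)
d = 0.4032 / sqrt(14) = 0.10776 nm
lambda = 2*d*sin(theta)  =>  sin(theta) = lambda / (2*d)
sin(theta) = 0.1775 / (2 * 0.10776) = 0.823592
theta = 55.45 deg


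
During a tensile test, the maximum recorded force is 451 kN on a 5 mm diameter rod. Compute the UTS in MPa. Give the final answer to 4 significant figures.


A0 = pi*(d/2)^2 = pi*(5/2)^2 = 19.635 mm^2
UTS = F_max / A0 = 451*1000 / 19.635
UTS = 22970 MPa


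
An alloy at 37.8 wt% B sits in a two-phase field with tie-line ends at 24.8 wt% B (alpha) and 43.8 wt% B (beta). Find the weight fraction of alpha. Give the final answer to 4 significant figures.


f_alpha = (C_beta - C0) / (C_beta - C_alpha)
f_alpha = (43.8 - 37.8) / (43.8 - 24.8)
f_alpha = 0.3158


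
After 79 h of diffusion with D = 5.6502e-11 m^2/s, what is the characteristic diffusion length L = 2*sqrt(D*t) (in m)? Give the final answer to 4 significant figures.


t = 79 hr = 284400 s
Diffusion length = 2*sqrt(D*t)
= 2*sqrt(5.6502e-11 * 284400)
= 8.017e-03 m


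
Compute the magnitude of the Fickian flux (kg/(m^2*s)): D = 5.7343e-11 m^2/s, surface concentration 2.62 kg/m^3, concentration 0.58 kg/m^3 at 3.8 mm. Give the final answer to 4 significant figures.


J = -D * (dC/dx) = D * (C1 - C2) / dx
J = 5.7343e-11 * (2.62 - 0.58) / 3.8e-03
J = 3.078e-08 kg/(m^2*s)


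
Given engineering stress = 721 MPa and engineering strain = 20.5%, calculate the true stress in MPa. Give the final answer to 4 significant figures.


sigma_true = sigma_eng * (1 + epsilon_eng)
sigma_true = 721 * (1 + 0.205)
sigma_true = 868.8 MPa


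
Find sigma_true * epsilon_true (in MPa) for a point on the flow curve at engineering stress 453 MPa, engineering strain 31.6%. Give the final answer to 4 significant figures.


sigma_true = sigma_eng * (1 + epsilon_eng)
sigma_true = 453 * (1 + 0.316) = 596.148 MPa
epsilon_true = ln(1 + epsilon_eng)
epsilon_true = ln(1 + 0.316) = 0.274597
sigma_true * epsilon_true = 596.148 * 0.274597 = 163.7 MPa


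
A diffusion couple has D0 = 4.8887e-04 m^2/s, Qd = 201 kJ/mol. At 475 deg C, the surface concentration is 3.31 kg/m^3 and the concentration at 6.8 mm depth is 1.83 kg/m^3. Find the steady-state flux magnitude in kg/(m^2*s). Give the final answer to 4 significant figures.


Step 1: D = D0 * exp(-Qd/(R*T))
T = 475 + 273.15 = 748.15 K
D = 4.8887e-04 * exp(-201e3 / (8.314 * 748.15)) = 4.52051e-18 m^2/s
Step 2: J = D * (C1 - C2) / dx
J = 4.52051e-18 * (3.31 - 1.83) / 6.8e-03
J = 9.839e-16 kg/(m^2*s)


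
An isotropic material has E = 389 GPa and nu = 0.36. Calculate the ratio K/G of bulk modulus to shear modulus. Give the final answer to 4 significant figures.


G = E / (2*(1+nu))
G = 389 / (2*(1+0.36)) = 143.015 GPa
K = E / (3*(1-2*nu))
K = 389 / (3*(1-2*0.36)) = 463.095 GPa
K/G = 463.095 / 143.015 = 3.238


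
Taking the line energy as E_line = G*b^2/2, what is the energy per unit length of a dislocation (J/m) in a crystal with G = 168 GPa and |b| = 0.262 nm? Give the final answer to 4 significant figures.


E = G*b^2/2
b = 0.262 nm = 2.62e-10 m
G = 168 GPa = 1.68e+11 Pa
E = 0.5 * 1.68e+11 * (2.62e-10)^2
E = 5.766e-09 J/m


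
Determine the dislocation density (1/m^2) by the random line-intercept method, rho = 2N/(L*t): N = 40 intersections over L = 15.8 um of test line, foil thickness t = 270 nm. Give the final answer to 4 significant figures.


rho = 2N / (L * t)
L = 15.8 um = 1.58e-05 m, t = 270 nm = 2.7e-07 m
rho = 2 * 40 / (1.58e-05 * 2.7e-07)
rho = 1.875e+13 1/m^2


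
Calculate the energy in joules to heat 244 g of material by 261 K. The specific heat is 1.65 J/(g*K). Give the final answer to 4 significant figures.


Q = m * cp * dT
Q = 244 * 1.65 * 261
Q = 105100 J


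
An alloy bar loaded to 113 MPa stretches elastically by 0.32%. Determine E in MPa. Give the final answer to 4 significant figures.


E = sigma / epsilon
epsilon = 0.32% = 3.2e-03
E = 113 / 3.2e-03
E = 35310 MPa


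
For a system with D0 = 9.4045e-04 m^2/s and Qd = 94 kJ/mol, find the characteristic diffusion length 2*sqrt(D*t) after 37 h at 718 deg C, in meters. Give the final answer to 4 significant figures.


Step 1: D = D0 * exp(-Qd/(R*T))
T = 991.15 K
D = 9.4045e-04 * exp(-94e3 / (8.314 * 991.15)) = 1.04534e-08 m^2/s
Step 2: L = 2*sqrt(D*t)
t = 37 h = 133200 s
L = 2*sqrt(1.04534e-08 * 133200) = 0.07463 m


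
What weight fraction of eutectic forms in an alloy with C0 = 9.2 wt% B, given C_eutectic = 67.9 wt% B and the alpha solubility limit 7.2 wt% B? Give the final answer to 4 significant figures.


f_primary = (C_e - C0) / (C_e - C_alpha_max)
f_primary = (67.9 - 9.2) / (67.9 - 7.2)
f_primary = 0.967051
f_eutectic = 1 - 0.967051 = 0.03295


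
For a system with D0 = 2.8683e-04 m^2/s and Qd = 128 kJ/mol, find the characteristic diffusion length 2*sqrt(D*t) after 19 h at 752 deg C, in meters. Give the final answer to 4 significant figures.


Step 1: D = D0 * exp(-Qd/(R*T))
T = 1025.15 K
D = 2.8683e-04 * exp(-128e3 / (8.314 * 1025.15)) = 8.61754e-11 m^2/s
Step 2: L = 2*sqrt(D*t)
t = 19 h = 68400 s
L = 2*sqrt(8.61754e-11 * 68400) = 4.856e-03 m


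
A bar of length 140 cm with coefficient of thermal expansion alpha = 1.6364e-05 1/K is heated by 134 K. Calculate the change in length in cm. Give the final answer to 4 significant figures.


dL = L0 * alpha * dT
dL = 140 * 1.6364e-05 * 134
dL = 0.307 cm


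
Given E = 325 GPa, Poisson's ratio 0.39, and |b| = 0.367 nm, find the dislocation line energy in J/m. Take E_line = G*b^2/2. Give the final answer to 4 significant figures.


Step 1: G = E / (2*(1+nu))
G = 325 / (2*(1+0.39)) = 116.906 GPa = 1.16906e+11 Pa
Step 2: E_line = G*b^2/2
b = 0.367 nm = 3.67e-10 m
E_line = 0.5 * 1.16906e+11 * (3.67e-10)^2 = 7.873e-09 J/m


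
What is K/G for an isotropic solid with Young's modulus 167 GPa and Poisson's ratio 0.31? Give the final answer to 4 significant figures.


G = E / (2*(1+nu))
G = 167 / (2*(1+0.31)) = 63.7405 GPa
K = E / (3*(1-2*nu))
K = 167 / (3*(1-2*0.31)) = 146.491 GPa
K/G = 146.491 / 63.7405 = 2.298


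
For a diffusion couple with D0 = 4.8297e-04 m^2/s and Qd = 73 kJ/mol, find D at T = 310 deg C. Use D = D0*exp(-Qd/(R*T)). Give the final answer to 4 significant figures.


D = D0 * exp(-Qd / (R*T))
T = 583.15 K
D = 4.8297e-04 * exp(-73e3 / (8.314 * 583.15))
D = 1.396e-10 m^2/s


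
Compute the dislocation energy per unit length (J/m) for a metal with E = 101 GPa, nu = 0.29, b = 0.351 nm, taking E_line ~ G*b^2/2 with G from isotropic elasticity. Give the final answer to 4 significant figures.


Step 1: G = E / (2*(1+nu))
G = 101 / (2*(1+0.29)) = 39.1473 GPa = 3.91473e+10 Pa
Step 2: E_line = G*b^2/2
b = 0.351 nm = 3.51e-10 m
E_line = 0.5 * 3.91473e+10 * (3.51e-10)^2 = 2.411e-09 J/m


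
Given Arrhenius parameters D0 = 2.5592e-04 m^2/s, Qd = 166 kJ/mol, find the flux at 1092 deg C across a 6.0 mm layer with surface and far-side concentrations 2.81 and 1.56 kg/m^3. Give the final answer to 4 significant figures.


Step 1: D = D0 * exp(-Qd/(R*T))
T = 1092 + 273.15 = 1365.15 K
D = 2.5592e-04 * exp(-166e3 / (8.314 * 1365.15)) = 1.13823e-10 m^2/s
Step 2: J = D * (C1 - C2) / dx
J = 1.13823e-10 * (2.81 - 1.56) / 6e-03
J = 2.371e-08 kg/(m^2*s)


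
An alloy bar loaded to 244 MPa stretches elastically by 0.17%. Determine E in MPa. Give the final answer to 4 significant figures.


E = sigma / epsilon
epsilon = 0.17% = 1.7e-03
E = 244 / 1.7e-03
E = 143500 MPa


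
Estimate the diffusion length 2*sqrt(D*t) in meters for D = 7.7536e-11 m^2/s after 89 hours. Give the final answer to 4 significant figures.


t = 89 hr = 320400 s
Diffusion length = 2*sqrt(D*t)
= 2*sqrt(7.7536e-11 * 320400)
= 9.968e-03 m


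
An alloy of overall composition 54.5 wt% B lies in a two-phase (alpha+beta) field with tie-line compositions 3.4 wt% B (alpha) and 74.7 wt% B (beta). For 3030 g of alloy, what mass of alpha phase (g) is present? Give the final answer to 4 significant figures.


f_alpha = (C_beta - C0) / (C_beta - C_alpha)
f_alpha = (74.7 - 54.5) / (74.7 - 3.4) = 0.28331
m_alpha = f_alpha * m_total = 0.28331 * 3030 = 858.4 g


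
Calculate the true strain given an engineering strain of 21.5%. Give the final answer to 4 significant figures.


epsilon_true = ln(1 + epsilon_eng)
epsilon_true = ln(1 + 0.215)
epsilon_true = 0.1947


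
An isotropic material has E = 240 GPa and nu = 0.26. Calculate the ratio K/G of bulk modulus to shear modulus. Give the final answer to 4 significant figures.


G = E / (2*(1+nu))
G = 240 / (2*(1+0.26)) = 95.2381 GPa
K = E / (3*(1-2*nu))
K = 240 / (3*(1-2*0.26)) = 166.667 GPa
K/G = 166.667 / 95.2381 = 1.75


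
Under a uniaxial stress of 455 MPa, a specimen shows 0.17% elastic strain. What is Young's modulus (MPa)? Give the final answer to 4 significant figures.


E = sigma / epsilon
epsilon = 0.17% = 1.7e-03
E = 455 / 1.7e-03
E = 267600 MPa


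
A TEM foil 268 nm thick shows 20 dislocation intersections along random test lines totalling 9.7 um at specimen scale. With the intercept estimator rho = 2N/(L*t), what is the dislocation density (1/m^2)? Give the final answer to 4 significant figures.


rho = 2N / (L * t)
L = 9.7 um = 9.7e-06 m, t = 268 nm = 2.68e-07 m
rho = 2 * 20 / (9.7e-06 * 2.68e-07)
rho = 1.539e+13 1/m^2


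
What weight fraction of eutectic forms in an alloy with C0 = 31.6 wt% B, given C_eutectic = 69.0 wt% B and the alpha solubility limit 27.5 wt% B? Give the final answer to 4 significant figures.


f_primary = (C_e - C0) / (C_e - C_alpha_max)
f_primary = (69.0 - 31.6) / (69.0 - 27.5)
f_primary = 0.901205
f_eutectic = 1 - 0.901205 = 0.0988


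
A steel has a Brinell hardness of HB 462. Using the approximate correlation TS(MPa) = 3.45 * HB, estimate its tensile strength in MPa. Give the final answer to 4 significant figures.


TS (MPa) = 3.45 * HB
TS = 3.45 * 462
TS = 1594 MPa


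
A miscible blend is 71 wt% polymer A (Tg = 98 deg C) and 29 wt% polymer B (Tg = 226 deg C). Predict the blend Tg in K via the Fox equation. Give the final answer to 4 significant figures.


1/Tg = w1/Tg1 + w2/Tg2 (in Kelvin)
Tg1 = 371.15 K, Tg2 = 499.15 K
1/Tg = 0.71/371.15 + 0.29/499.15
Tg = 401 K


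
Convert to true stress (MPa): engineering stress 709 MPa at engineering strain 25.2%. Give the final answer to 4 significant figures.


sigma_true = sigma_eng * (1 + epsilon_eng)
sigma_true = 709 * (1 + 0.252)
sigma_true = 887.7 MPa


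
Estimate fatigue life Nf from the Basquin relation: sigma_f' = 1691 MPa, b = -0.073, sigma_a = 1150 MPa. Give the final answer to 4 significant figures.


sigma_a = sigma_f' * (2*Nf)^b
2*Nf = (sigma_a / sigma_f')^(1/b)
2*Nf = (1150 / 1691)^(1/-0.073)
2*Nf = 196.688
Nf = 98.34 cycles


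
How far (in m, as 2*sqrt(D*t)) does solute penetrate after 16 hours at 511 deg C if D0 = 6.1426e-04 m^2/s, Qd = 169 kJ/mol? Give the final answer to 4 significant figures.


Step 1: D = D0 * exp(-Qd/(R*T))
T = 784.15 K
D = 6.1426e-04 * exp(-169e3 / (8.314 * 784.15)) = 3.39107e-15 m^2/s
Step 2: L = 2*sqrt(D*t)
t = 16 h = 57600 s
L = 2*sqrt(3.39107e-15 * 57600) = 2.795e-05 m


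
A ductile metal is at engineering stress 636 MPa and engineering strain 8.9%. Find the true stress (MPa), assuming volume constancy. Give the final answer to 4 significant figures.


sigma_true = sigma_eng * (1 + epsilon_eng)
sigma_true = 636 * (1 + 0.089)
sigma_true = 692.6 MPa


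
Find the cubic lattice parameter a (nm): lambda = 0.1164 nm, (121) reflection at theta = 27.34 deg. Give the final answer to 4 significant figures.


d = lambda / (2*sin(theta))
d = 0.1164 / (2*sin(27.34 deg))
d = 0.126723 nm
a = d * sqrt(h^2+k^2+l^2) = 0.126723 * sqrt(6)
a = 0.3104 nm


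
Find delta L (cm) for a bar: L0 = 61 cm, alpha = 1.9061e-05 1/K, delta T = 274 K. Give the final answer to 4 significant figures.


dL = L0 * alpha * dT
dL = 61 * 1.9061e-05 * 274
dL = 0.3186 cm


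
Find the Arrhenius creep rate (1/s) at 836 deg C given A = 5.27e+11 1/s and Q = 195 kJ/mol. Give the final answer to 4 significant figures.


rate = A * exp(-Q / (R*T))
T = 836 + 273.15 = 1109.15 K
rate = 5.27e+11 * exp(-195e3 / (8.314 * 1109.15))
rate = 345.2 1/s


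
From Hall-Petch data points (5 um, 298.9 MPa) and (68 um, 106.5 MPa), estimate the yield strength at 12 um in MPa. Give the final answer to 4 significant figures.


sigma_y = sigma0 + k / sqrt(d)
1/sqrt(d1) = 1/sqrt(5e-06) = 447.214;  1/sqrt(d2) = 121.268
k = (sigma1 - sigma2) / (1/sqrt(d1) - 1/sqrt(d2)) = (298.9 - 106.5) / (447.214 - 121.268) = 0.590282 MPa*m^0.5
sigma0 = sigma1 - k/sqrt(d1) = 298.9 - 0.590282*447.214 = 34.9178 MPa
sigma_y(d3) = 34.9178 + 0.590282 / sqrt(1.2e-05) = 205.3 MPa


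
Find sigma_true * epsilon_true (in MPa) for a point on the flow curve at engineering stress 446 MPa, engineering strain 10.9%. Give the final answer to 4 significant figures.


sigma_true = sigma_eng * (1 + epsilon_eng)
sigma_true = 446 * (1 + 0.109) = 494.614 MPa
epsilon_true = ln(1 + epsilon_eng)
epsilon_true = ln(1 + 0.109) = 0.103459
sigma_true * epsilon_true = 494.614 * 0.103459 = 51.17 MPa


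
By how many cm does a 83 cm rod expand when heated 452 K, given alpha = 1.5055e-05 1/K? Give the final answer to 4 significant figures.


dL = L0 * alpha * dT
dL = 83 * 1.5055e-05 * 452
dL = 0.5648 cm


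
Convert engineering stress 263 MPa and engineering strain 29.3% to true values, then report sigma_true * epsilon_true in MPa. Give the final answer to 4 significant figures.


sigma_true = sigma_eng * (1 + epsilon_eng)
sigma_true = 263 * (1 + 0.293) = 340.059 MPa
epsilon_true = ln(1 + epsilon_eng)
epsilon_true = ln(1 + 0.293) = 0.256965
sigma_true * epsilon_true = 340.059 * 0.256965 = 87.38 MPa


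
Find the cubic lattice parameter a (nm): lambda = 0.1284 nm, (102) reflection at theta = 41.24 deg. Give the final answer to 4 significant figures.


d = lambda / (2*sin(theta))
d = 0.1284 / (2*sin(41.24 deg))
d = 0.0973886 nm
a = d * sqrt(h^2+k^2+l^2) = 0.0973886 * sqrt(5)
a = 0.2178 nm


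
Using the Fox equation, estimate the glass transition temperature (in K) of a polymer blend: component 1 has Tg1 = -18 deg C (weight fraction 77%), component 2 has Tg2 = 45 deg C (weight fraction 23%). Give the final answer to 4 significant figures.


1/Tg = w1/Tg1 + w2/Tg2 (in Kelvin)
Tg1 = 255.15 K, Tg2 = 318.15 K
1/Tg = 0.77/255.15 + 0.23/318.15
Tg = 267.3 K


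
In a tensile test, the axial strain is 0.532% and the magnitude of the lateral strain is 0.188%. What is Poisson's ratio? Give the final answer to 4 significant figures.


nu = -epsilon_lat / epsilon_axial
Lateral strain is contraction (negative), so using magnitudes:
nu = 0.188 / 0.532
nu = 0.3534


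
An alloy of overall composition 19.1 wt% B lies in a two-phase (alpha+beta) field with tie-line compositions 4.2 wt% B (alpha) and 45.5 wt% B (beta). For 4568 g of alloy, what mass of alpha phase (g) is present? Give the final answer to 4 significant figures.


f_alpha = (C_beta - C0) / (C_beta - C_alpha)
f_alpha = (45.5 - 19.1) / (45.5 - 4.2) = 0.639225
m_alpha = f_alpha * m_total = 0.639225 * 4568 = 2920 g


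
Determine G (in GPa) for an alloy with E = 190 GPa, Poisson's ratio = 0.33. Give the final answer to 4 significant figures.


G = E / (2*(1+nu))
G = 190 / (2*(1+0.33))
G = 71.43 GPa


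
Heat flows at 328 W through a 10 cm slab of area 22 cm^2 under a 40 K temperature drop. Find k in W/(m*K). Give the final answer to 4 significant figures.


k = Q*L / (A*dT)
L = 0.1 m, A = 2.2e-03 m^2
k = 328 * 0.1 / (2.2e-03 * 40)
k = 372.7 W/(m*K)


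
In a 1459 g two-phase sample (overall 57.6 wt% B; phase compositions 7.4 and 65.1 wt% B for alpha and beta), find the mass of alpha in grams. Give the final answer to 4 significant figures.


f_alpha = (C_beta - C0) / (C_beta - C_alpha)
f_alpha = (65.1 - 57.6) / (65.1 - 7.4) = 0.129983
m_alpha = f_alpha * m_total = 0.129983 * 1459 = 189.6 g


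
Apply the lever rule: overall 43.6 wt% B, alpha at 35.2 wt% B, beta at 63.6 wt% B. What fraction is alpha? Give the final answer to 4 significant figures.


f_alpha = (C_beta - C0) / (C_beta - C_alpha)
f_alpha = (63.6 - 43.6) / (63.6 - 35.2)
f_alpha = 0.7042


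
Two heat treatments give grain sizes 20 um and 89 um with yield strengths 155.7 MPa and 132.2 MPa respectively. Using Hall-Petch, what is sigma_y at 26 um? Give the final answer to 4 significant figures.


sigma_y = sigma0 + k / sqrt(d)
1/sqrt(d1) = 1/sqrt(2e-05) = 223.607;  1/sqrt(d2) = 106
k = (sigma1 - sigma2) / (1/sqrt(d1) - 1/sqrt(d2)) = (155.7 - 132.2) / (223.607 - 106) = 0.199818 MPa*m^0.5
sigma0 = sigma1 - k/sqrt(d1) = 155.7 - 0.199818*223.607 = 111.019 MPa
sigma_y(d3) = 111.019 + 0.199818 / sqrt(2.6e-05) = 150.2 MPa


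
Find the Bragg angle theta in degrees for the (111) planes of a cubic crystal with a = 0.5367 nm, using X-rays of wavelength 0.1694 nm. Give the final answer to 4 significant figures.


d = a / sqrt(h^2+k^2+l^2)
d = 0.5367 / sqrt(3) = 0.309864 nm
lambda = 2*d*sin(theta)  =>  sin(theta) = lambda / (2*d)
sin(theta) = 0.1694 / (2 * 0.309864) = 0.273346
theta = 15.86 deg
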